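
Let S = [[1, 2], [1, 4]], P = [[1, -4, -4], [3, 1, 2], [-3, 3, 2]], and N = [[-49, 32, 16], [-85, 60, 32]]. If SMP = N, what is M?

M = [[-1, -3, 1], [0, -1, 5]]

Isolating M: multiply by S⁻¹ from the left and P⁻¹ from the right, so M = S⁻¹NP⁻¹.
det S = 2; the adjugate gives S⁻¹ = [[2, -1], [-1/2, 1/2]].
det P = -4; the adjugate gives P⁻¹ = [[1, 1, 1], [3, 5/2, 7/2], [-3, -9/4, -13/4]].
S⁻¹N = [[-13, 4, 0], [-18, 14, 8]].
M = (S⁻¹N)P⁻¹ = [[-1, -3, 1], [0, -1, 5]].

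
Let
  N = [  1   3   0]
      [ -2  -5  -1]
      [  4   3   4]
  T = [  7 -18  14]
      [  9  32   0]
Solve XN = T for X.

Right-multiplying both sides by N⁻¹ gives X = TN⁻¹.
det N = -5; the adjugate gives N⁻¹ = [[17/5, 12/5, 3/5], [-4/5, -4/5, -1/5], [-14/5, -9/5, -1/5]].
X = TN⁻¹ = [[7, -18, 14], [9, 32, 0]] · [[17/5, 12/5, 3/5], [-4/5, -4/5, -1/5], [-14/5, -9/5, -1/5]] = [[-1, 6, 5], [5, -4, -1]].

X = [[-1, 6, 5], [5, -4, -1]]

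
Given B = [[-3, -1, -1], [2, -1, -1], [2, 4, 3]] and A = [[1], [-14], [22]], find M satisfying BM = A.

M = [[-3], [4], [4]]

Since B multiplies M on the left, M = B⁻¹A.
det B = -5, so B⁻¹ = [[-1/5, 1/5, 0], [8/5, 7/5, 1], [-2, -2, -1]].
M = B⁻¹A = [[-1/5, 1/5, 0], [8/5, 7/5, 1], [-2, -2, -1]] · [[1], [-14], [22]] = [[-3], [4], [4]].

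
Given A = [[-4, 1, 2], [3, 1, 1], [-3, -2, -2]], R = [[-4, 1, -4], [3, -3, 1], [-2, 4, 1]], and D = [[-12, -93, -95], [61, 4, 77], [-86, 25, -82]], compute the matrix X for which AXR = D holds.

X = [[-5, 0, 4], [-1, 4, 1], [1, 3, -3]]

Isolating X: multiply by A⁻¹ from the left and R⁻¹ from the right, so X = A⁻¹DR⁻¹.
det A = -3; the adjugate gives A⁻¹ = [[0, 2/3, 1/3], [-1, -14/3, -10/3], [1, 11/3, 7/3]].
det R = -1; the adjugate gives R⁻¹ = [[7, 17, 11], [5, 12, 8], [-6, -14, -9]].
A⁻¹D = [[12, 11, 24], [14, -9, 9], [11, -20, -4]].
X = (A⁻¹D)R⁻¹ = [[-5, 0, 4], [-1, 4, 1], [1, 3, -3]].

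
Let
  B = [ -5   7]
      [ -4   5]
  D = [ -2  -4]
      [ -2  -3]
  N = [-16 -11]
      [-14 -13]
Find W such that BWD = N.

W = [[-3, 0], [-4, 3]]

W = B⁻¹ND⁻¹ (apply B⁻¹ on the left and D⁻¹ on the right).
det B = 3, so B⁻¹ = [[5/3, -7/3], [4/3, -5/3]].
det D = -2; the adjugate gives D⁻¹ = [[3/2, -2], [-1, 1]].
B⁻¹N = [[6, 12], [2, 7]].
W = (B⁻¹N)D⁻¹ = [[-3, 0], [-4, 3]].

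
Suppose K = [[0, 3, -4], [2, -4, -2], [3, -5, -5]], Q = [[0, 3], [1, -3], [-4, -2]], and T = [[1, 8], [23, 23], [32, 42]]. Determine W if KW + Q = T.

KW = T − Q = [[1, 5], [22, 26], [36, 44]].
K is on the left of W, so left-multiply by K⁻¹: W = K⁻¹(T − Q).
K has determinant 4; K⁻¹ = [[5/2, 35/4, -11/2], [1, 3, -2], [1/2, 9/4, -3/2]].
W = K⁻¹(T − Q) = [[-3, -2], [-5, -5], [-4, -5]].

W = [[-3, -2], [-5, -5], [-4, -5]]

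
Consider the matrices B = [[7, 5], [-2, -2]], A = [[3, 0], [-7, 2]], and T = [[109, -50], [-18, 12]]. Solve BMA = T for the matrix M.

M = [[-1, -5], [-3, 2]]

M = B⁻¹TA⁻¹ (apply B⁻¹ on the left and A⁻¹ on the right).
det B = -4; the adjugate gives B⁻¹ = [[1/2, 5/4], [-1/2, -7/4]].
det A = 6; the adjugate gives A⁻¹ = [[1/3, 0], [7/6, 1/2]].
B⁻¹T = [[32, -10], [-23, 4]].
M = (B⁻¹T)A⁻¹ = [[-1, -5], [-3, 2]].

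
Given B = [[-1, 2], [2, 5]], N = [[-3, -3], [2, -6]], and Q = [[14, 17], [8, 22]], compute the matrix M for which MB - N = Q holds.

M = [[-3, 4], [-2, 4]]

MB = Q + N = [[11, 14], [10, 16]].
Right-multiplying both sides by B⁻¹ gives M = (Q + N)B⁻¹.
det B = -9, so B⁻¹ = [[-5/9, 2/9], [2/9, 1/9]].
M = (Q + N)B⁻¹ = [[-3, 4], [-2, 4]].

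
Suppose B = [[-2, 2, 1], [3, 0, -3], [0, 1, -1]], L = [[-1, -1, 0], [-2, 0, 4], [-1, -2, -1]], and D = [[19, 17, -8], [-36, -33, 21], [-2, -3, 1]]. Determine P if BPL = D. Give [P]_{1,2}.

P = B⁻¹DL⁻¹ (apply B⁻¹ on the left and L⁻¹ on the right).
B has determinant 3; B⁻¹ = [[1, 1, -2], [1, 2/3, -1], [1, 2/3, -2]].
det L = -2; the adjugate gives L⁻¹ = [[-4, 1/2, 2], [3, -1/2, -2], [-2, 1/2, 1]].
B⁻¹D = [[-13, -10, 11], [-3, -2, 5], [-1, 1, 4]].
P = (B⁻¹D)L⁻¹ = [[0, 4, 5], [-4, 2, 3], [-1, 1, 0]].

4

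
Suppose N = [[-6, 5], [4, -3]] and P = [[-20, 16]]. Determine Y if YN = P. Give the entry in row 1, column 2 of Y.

-2

N is on the right of Y, so right-multiply by N⁻¹: Y = PN⁻¹.
N has determinant -2; N⁻¹ = [[3/2, 5/2], [2, 3]].
Y = PN⁻¹ = [[-20, 16]] · [[3/2, 5/2], [2, 3]] = [[2, -2]].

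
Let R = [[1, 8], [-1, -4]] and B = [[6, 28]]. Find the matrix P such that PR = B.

Since R sits to the right of P, P = BR⁻¹.
det R = 4; the adjugate gives R⁻¹ = [[-1, -2], [1/4, 1/4]].
P = BR⁻¹ = [[6, 28]] · [[-1, -2], [1/4, 1/4]] = [[1, -5]].

P = [[1, -5]]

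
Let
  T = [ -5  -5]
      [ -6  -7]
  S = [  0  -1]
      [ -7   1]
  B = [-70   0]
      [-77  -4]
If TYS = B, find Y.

Y = [[1, -3], [-3, 1]]

Isolating Y: multiply by T⁻¹ from the left and S⁻¹ from the right, so Y = T⁻¹BS⁻¹.
det T = 5; the adjugate gives T⁻¹ = [[-7/5, 1], [6/5, -1]].
det S = -7, so S⁻¹ = [[-1/7, -1/7], [-1, 0]].
T⁻¹B = [[21, -4], [-7, 4]].
Y = (T⁻¹B)S⁻¹ = [[1, -3], [-3, 1]].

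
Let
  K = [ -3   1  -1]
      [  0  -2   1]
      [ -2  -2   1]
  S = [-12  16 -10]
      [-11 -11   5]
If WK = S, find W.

W = [[4, -6, 0], [1, 2, 4]]

Since K sits to the right of W, W = SK⁻¹.
det K = 2; the adjugate gives K⁻¹ = [[0, 1/2, -1/2], [-1, -5/2, 3/2], [-2, -4, 3]].
W = SK⁻¹ = [[-12, 16, -10], [-11, -11, 5]] · [[0, 1/2, -1/2], [-1, -5/2, 3/2], [-2, -4, 3]] = [[4, -6, 0], [1, 2, 4]].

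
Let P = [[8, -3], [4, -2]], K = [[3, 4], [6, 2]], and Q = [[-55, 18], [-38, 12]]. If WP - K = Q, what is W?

W = [[-4, -5], [-2, -4]]

WP = Q + K = [[-52, 22], [-32, 14]].
Since P sits to the right of W, W = (Q + K)P⁻¹.
det P = -4, so P⁻¹ = [[1/2, -3/4], [1, -2]].
W = (Q + K)P⁻¹ = [[-4, -5], [-2, -4]].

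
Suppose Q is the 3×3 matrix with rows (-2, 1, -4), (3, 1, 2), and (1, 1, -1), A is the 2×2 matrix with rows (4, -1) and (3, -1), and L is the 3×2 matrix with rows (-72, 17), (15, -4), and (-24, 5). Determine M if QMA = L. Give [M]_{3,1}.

M = Q⁻¹LA⁻¹ (apply Q⁻¹ on the left and A⁻¹ on the right).
det Q = 3, so Q⁻¹ = [[-1, -1, 2], [5/3, 2, -8/3], [2/3, 1, -5/3]].
det A = -1, so A⁻¹ = [[1, -1], [3, -4]].
Q⁻¹L = [[9, -3], [-26, 7], [7, -1]].
M = (Q⁻¹L)A⁻¹ = [[0, 3], [-5, -2], [4, -3]].

4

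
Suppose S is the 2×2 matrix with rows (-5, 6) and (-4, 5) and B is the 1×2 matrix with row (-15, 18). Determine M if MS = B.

Right-multiplying both sides by S⁻¹ gives M = BS⁻¹.
det S = -1; the adjugate gives S⁻¹ = [[-5, 6], [-4, 5]].
M = BS⁻¹ = [[-15, 18]] · [[-5, 6], [-4, 5]] = [[3, 0]].

M = [[3, 0]]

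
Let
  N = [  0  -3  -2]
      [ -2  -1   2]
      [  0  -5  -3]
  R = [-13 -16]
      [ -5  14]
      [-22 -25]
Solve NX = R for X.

X = [[-1, -3], [5, 2], [-1, 5]]

Since N multiplies X on the left, X = N⁻¹R.
det N = -2, so N⁻¹ = [[-13/2, -1/2, 4], [3, 0, -2], [-5, 0, 3]].
X = N⁻¹R = [[-13/2, -1/2, 4], [3, 0, -2], [-5, 0, 3]] · [[-13, -16], [-5, 14], [-22, -25]] = [[-1, -3], [5, 2], [-1, 5]].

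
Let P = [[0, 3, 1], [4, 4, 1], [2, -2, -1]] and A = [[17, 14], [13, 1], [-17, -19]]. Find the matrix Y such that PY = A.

Y = [[-2, -4], [4, 3], [5, 5]]

P is on the left of Y, so left-multiply by P⁻¹: Y = P⁻¹A.
det P = 2; the adjugate gives P⁻¹ = [[-1, 1/2, -1/2], [3, -1, 2], [-8, 3, -6]].
Y = P⁻¹A = [[-1, 1/2, -1/2], [3, -1, 2], [-8, 3, -6]] · [[17, 14], [13, 1], [-17, -19]] = [[-2, -4], [4, 3], [5, 5]].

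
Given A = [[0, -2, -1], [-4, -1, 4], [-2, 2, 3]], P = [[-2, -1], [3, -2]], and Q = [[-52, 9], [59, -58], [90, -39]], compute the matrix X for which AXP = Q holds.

X = [[-4, -3], [-4, 3], [-3, 4]]

Isolating X: multiply by A⁻¹ from the left and P⁻¹ from the right, so X = A⁻¹QP⁻¹.
det A = 2, so A⁻¹ = [[-11/2, 2, -9/2], [2, -1, 2], [-5, 2, -4]].
P has determinant 7; P⁻¹ = [[-2/7, 1/7], [-3/7, -2/7]].
A⁻¹Q = [[-1, 10], [17, -2], [18, -5]].
X = (A⁻¹Q)P⁻¹ = [[-4, -3], [-4, 3], [-3, 4]].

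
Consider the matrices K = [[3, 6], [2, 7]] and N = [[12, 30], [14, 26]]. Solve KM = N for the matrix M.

M = [[0, 6], [2, 2]]

Left-multiplying both sides by K⁻¹ gives M = K⁻¹N.
det K = 9, so K⁻¹ = [[7/9, -2/3], [-2/9, 1/3]].
M = K⁻¹N = [[7/9, -2/3], [-2/9, 1/3]] · [[12, 30], [14, 26]] = [[0, 6], [2, 2]].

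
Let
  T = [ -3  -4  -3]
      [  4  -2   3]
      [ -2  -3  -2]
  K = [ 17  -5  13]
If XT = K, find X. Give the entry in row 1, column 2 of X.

4

T is on the right of X, so right-multiply by T⁻¹: X = KT⁻¹.
T has determinant 1; T⁻¹ = [[13, 1, -18], [2, 0, -3], [-16, -1, 22]].
X = KT⁻¹ = [[17, -5, 13]] · [[13, 1, -18], [2, 0, -3], [-16, -1, 22]] = [[3, 4, -5]].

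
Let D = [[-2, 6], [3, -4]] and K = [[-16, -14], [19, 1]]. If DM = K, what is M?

M = [[5, -5], [-1, -4]]

Since D multiplies M on the left, M = D⁻¹K.
det D = -10, so D⁻¹ = [[2/5, 3/5], [3/10, 1/5]].
M = D⁻¹K = [[2/5, 3/5], [3/10, 1/5]] · [[-16, -14], [19, 1]] = [[5, -5], [-1, -4]].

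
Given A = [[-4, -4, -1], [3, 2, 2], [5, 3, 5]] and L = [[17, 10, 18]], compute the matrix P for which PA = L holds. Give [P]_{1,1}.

0

A is on the right of P, so right-multiply by A⁻¹: P = LA⁻¹.
det A = 5, so A⁻¹ = [[4/5, 17/5, -6/5], [-1, -3, 1], [-1/5, -8/5, 4/5]].
P = LA⁻¹ = [[17, 10, 18]] · [[4/5, 17/5, -6/5], [-1, -3, 1], [-1/5, -8/5, 4/5]] = [[0, -1, 4]].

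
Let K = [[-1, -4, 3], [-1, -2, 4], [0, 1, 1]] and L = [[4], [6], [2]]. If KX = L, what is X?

Since K multiplies X on the left, X = K⁻¹L.
det K = -1; the adjugate gives K⁻¹ = [[6, -7, 10], [-1, 1, -1], [1, -1, 2]].
X = K⁻¹L = [[6, -7, 10], [-1, 1, -1], [1, -1, 2]] · [[4], [6], [2]] = [[2], [0], [2]].

X = [[2], [0], [2]]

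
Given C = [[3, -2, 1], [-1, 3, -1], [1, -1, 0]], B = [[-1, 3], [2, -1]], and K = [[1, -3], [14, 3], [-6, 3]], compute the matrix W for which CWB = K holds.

Isolating W: multiply by C⁻¹ from the left and B⁻¹ from the right, so W = C⁻¹KB⁻¹.
det C = -3, so C⁻¹ = [[1/3, 1/3, 1/3], [1/3, 1/3, -2/3], [2/3, -1/3, -7/3]].
B has determinant -5; B⁻¹ = [[1/5, 3/5], [2/5, 1/5]].
C⁻¹K = [[3, 1], [9, -2], [10, -10]].
W = (C⁻¹K)B⁻¹ = [[1, 2], [1, 5], [-2, 4]].

W = [[1, 2], [1, 5], [-2, 4]]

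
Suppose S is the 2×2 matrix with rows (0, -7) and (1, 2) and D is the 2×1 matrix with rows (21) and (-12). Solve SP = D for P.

P = [[-6], [-3]]

S is on the left of P, so left-multiply by S⁻¹: P = S⁻¹D.
det S = 7; the adjugate gives S⁻¹ = [[2/7, 1], [-1/7, 0]].
P = S⁻¹D = [[2/7, 1], [-1/7, 0]] · [[21], [-12]] = [[-6], [-3]].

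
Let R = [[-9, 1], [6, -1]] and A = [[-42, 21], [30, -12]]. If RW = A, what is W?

W = [[4, -3], [-6, -6]]

R is on the left of W, so left-multiply by R⁻¹: W = R⁻¹A.
R has determinant 3; R⁻¹ = [[-1/3, -1/3], [-2, -3]].
W = R⁻¹A = [[-1/3, -1/3], [-2, -3]] · [[-42, 21], [30, -12]] = [[4, -3], [-6, -6]].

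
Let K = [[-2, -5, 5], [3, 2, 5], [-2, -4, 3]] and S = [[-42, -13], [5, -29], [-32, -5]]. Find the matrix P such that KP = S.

Since K multiplies P on the left, P = K⁻¹S.
det K = 3; the adjugate gives K⁻¹ = [[26/3, -5/3, -35/3], [-19/3, 4/3, 25/3], [-8/3, 2/3, 11/3]].
P = K⁻¹S = [[26/3, -5/3, -35/3], [-19/3, 4/3, 25/3], [-8/3, 2/3, 11/3]] · [[-42, -13], [5, -29], [-32, -5]] = [[1, -6], [6, 2], [-2, -3]].

P = [[1, -6], [6, 2], [-2, -3]]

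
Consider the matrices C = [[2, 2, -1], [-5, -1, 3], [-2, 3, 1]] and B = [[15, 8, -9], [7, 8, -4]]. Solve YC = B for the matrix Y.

Y = [[1, -3, 1], [2, -1, 1]]

Right-multiplying both sides by C⁻¹ gives Y = BC⁻¹.
det C = -5, so C⁻¹ = [[2, 1, -1], [1/5, 0, 1/5], [17/5, 2, -8/5]].
Y = BC⁻¹ = [[15, 8, -9], [7, 8, -4]] · [[2, 1, -1], [1/5, 0, 1/5], [17/5, 2, -8/5]] = [[1, -3, 1], [2, -1, 1]].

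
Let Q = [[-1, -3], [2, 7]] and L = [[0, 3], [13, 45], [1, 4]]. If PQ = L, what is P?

Q is on the right of P, so right-multiply by Q⁻¹: P = LQ⁻¹.
det Q = -1, so Q⁻¹ = [[-7, -3], [2, 1]].
P = LQ⁻¹ = [[0, 3], [13, 45], [1, 4]] · [[-7, -3], [2, 1]] = [[6, 3], [-1, 6], [1, 1]].

P = [[6, 3], [-1, 6], [1, 1]]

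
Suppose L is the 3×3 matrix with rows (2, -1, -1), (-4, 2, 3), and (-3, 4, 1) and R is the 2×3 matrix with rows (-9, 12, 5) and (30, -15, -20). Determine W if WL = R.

W = [[4, 2, 3], [5, -5, 0]]

L is on the right of W, so right-multiply by L⁻¹: W = RL⁻¹.
det L = -5; the adjugate gives L⁻¹ = [[2, 3/5, 1/5], [1, 1/5, 2/5], [2, 1, 0]].
W = RL⁻¹ = [[-9, 12, 5], [30, -15, -20]] · [[2, 3/5, 1/5], [1, 1/5, 2/5], [2, 1, 0]] = [[4, 2, 3], [5, -5, 0]].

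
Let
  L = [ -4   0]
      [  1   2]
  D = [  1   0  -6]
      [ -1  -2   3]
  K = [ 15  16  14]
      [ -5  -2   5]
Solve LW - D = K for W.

LW = K + D = [[16, 16, 8], [-6, -4, 8]].
Since L multiplies W on the left, W = L⁻¹(K + D).
det L = -8, so L⁻¹ = [[-1/4, 0], [1/8, 1/2]].
W = L⁻¹(K + D) = [[-4, -4, -2], [-1, 0, 5]].

W = [[-4, -4, -2], [-1, 0, 5]]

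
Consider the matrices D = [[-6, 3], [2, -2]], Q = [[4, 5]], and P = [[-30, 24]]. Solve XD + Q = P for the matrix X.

XD = P − Q = [[-34, 19]].
Right-multiplying both sides by D⁻¹ gives X = (P − Q)D⁻¹.
det D = 6; the adjugate gives D⁻¹ = [[-1/3, -1/2], [-1/3, -1]].
X = (P − Q)D⁻¹ = [[5, -2]].

X = [[5, -2]]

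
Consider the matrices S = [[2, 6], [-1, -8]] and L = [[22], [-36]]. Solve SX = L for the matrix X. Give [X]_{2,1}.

Since S multiplies X on the left, X = S⁻¹L.
det S = -10, so S⁻¹ = [[4/5, 3/5], [-1/10, -1/5]].
X = S⁻¹L = [[4/5, 3/5], [-1/10, -1/5]] · [[22], [-36]] = [[-4], [5]].

5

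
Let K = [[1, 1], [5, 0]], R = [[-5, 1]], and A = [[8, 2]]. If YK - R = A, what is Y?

YK = A + R = [[3, 3]].
K is on the right of Y, so right-multiply by K⁻¹: Y = (A + R)K⁻¹.
det K = -5, so K⁻¹ = [[0, 1/5], [1, -1/5]].
Y = (A + R)K⁻¹ = [[3, 0]].

Y = [[3, 0]]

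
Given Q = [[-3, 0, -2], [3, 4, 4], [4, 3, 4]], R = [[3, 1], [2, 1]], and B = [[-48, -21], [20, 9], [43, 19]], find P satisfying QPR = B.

P = [[2, 5], [-1, -2], [0, 0]]

P = Q⁻¹BR⁻¹ (apply Q⁻¹ on the left and R⁻¹ on the right).
det Q = 2, so Q⁻¹ = [[2, -3, 4], [2, -2, 3], [-7/2, 9/2, -6]].
det R = 1, so R⁻¹ = [[1, -1], [-2, 3]].
Q⁻¹B = [[16, 7], [-7, -3], [0, 0]].
P = (Q⁻¹B)R⁻¹ = [[2, 5], [-1, -2], [0, 0]].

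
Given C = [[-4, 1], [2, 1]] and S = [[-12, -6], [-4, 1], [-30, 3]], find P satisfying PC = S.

P = [[0, -6], [1, 0], [6, -3]]

Right-multiplying both sides by C⁻¹ gives P = SC⁻¹.
det C = -6, so C⁻¹ = [[-1/6, 1/6], [1/3, 2/3]].
P = SC⁻¹ = [[-12, -6], [-4, 1], [-30, 3]] · [[-1/6, 1/6], [1/3, 2/3]] = [[0, -6], [1, 0], [6, -3]].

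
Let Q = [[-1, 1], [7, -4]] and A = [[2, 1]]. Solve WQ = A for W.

W = [[5, 1]]

Since Q sits to the right of W, W = AQ⁻¹.
det Q = -3; the adjugate gives Q⁻¹ = [[4/3, 1/3], [7/3, 1/3]].
W = AQ⁻¹ = [[2, 1]] · [[4/3, 1/3], [7/3, 1/3]] = [[5, 1]].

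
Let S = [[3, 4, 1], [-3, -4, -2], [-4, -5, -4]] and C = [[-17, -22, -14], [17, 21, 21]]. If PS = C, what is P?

P = [[0, 3, 2], [-3, -2, -5]]

Right-multiplying both sides by S⁻¹ gives P = CS⁻¹.
S has determinant 1; S⁻¹ = [[6, 11, -4], [-4, -8, 3], [-1, -1, 0]].
P = CS⁻¹ = [[-17, -22, -14], [17, 21, 21]] · [[6, 11, -4], [-4, -8, 3], [-1, -1, 0]] = [[0, 3, 2], [-3, -2, -5]].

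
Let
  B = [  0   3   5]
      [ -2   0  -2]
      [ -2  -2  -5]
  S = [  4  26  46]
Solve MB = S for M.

M = [[6, 2, -4]]

Right-multiplying both sides by B⁻¹ gives M = SB⁻¹.
B has determinant 2; B⁻¹ = [[-2, 5/2, -3], [-3, 5, -5], [2, -3, 3]].
M = SB⁻¹ = [[4, 26, 46]] · [[-2, 5/2, -3], [-3, 5, -5], [2, -3, 3]] = [[6, 2, -4]].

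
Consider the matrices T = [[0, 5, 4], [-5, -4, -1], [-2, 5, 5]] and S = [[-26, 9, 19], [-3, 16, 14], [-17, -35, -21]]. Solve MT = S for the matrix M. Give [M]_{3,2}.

Right-multiplying both sides by T⁻¹ gives M = ST⁻¹.
T has determinant 3; T⁻¹ = [[-5, -5/3, 11/3], [9, 8/3, -20/3], [-11, -10/3, 25/3]].
M = ST⁻¹ = [[-26, 9, 19], [-3, 16, 14], [-17, -35, -21]] · [[-5, -5/3, 11/3], [9, 8/3, -20/3], [-11, -10/3, 25/3]] = [[2, 4, 3], [5, 1, -1], [1, 5, -4]].

5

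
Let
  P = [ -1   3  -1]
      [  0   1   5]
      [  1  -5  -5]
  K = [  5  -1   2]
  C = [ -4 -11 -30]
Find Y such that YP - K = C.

Y = [[3, -1, 4]]

YP = C + K = [[1, -12, -28]].
Right-multiplying both sides by P⁻¹ gives Y = (C + K)P⁻¹.
det P = -4; the adjugate gives P⁻¹ = [[-5, -5, -4], [-5/4, -3/2, -5/4], [1/4, 1/2, 1/4]].
Y = (C + K)P⁻¹ = [[3, -1, 4]].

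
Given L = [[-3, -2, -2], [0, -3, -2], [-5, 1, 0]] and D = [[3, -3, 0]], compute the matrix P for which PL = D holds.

Since L sits to the right of P, P = DL⁻¹.
det L = 4; the adjugate gives L⁻¹ = [[1/2, -1/2, -1/2], [5/2, -5/2, -3/2], [-15/4, 13/4, 9/4]].
P = DL⁻¹ = [[3, -3, 0]] · [[1/2, -1/2, -1/2], [5/2, -5/2, -3/2], [-15/4, 13/4, 9/4]] = [[-6, 6, 3]].

P = [[-6, 6, 3]]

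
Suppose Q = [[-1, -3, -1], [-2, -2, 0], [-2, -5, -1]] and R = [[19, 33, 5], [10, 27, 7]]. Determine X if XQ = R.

X = [[-1, -5, -4], [-4, 0, -3]]

Right-multiplying both sides by Q⁻¹ gives X = RQ⁻¹.
Q has determinant -2; Q⁻¹ = [[-1, -1, 1], [1, 1/2, -1], [-3, -1/2, 2]].
X = RQ⁻¹ = [[19, 33, 5], [10, 27, 7]] · [[-1, -1, 1], [1, 1/2, -1], [-3, -1/2, 2]] = [[-1, -5, -4], [-4, 0, -3]].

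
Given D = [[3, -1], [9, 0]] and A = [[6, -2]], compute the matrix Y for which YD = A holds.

Y = [[2, 0]]

Since D sits to the right of Y, Y = AD⁻¹.
D has determinant 9; D⁻¹ = [[0, 1/9], [-1, 1/3]].
Y = AD⁻¹ = [[6, -2]] · [[0, 1/9], [-1, 1/3]] = [[2, 0]].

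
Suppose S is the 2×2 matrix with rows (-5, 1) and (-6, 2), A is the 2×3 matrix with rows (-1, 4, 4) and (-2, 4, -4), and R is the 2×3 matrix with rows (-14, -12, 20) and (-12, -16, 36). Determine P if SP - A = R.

SP = R + A = [[-15, -8, 24], [-14, -12, 32]].
Since S multiplies P on the left, P = S⁻¹(R + A).
det S = -4; the adjugate gives S⁻¹ = [[-1/2, 1/4], [-3/2, 5/4]].
P = S⁻¹(R + A) = [[4, 1, -4], [5, -3, 4]].

P = [[4, 1, -4], [5, -3, 4]]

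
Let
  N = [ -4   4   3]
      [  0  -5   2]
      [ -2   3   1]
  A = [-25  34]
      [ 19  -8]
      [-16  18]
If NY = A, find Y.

Since N multiplies Y on the left, Y = N⁻¹A.
det N = -2, so N⁻¹ = [[11/2, -5/2, -23/2], [2, -1, -4], [5, -2, -10]].
Y = N⁻¹A = [[11/2, -5/2, -23/2], [2, -1, -4], [5, -2, -10]] · [[-25, 34], [19, -8], [-16, 18]] = [[-1, 0], [-5, 4], [-3, 6]].

Y = [[-1, 0], [-5, 4], [-3, 6]]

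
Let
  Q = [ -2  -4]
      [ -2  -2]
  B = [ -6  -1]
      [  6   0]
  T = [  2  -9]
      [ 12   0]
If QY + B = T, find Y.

QY = T − B = [[8, -8], [6, 0]].
Left-multiplying both sides by Q⁻¹ gives Y = Q⁻¹(T − B).
det Q = -4, so Q⁻¹ = [[1/2, -1], [-1/2, 1/2]].
Y = Q⁻¹(T − B) = [[-2, -4], [-1, 4]].

Y = [[-2, -4], [-1, 4]]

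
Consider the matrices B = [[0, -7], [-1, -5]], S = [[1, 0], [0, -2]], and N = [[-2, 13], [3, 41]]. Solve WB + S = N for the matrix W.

WB = N − S = [[-3, 13], [3, 43]].
Since B sits to the right of W, W = (N − S)B⁻¹.
det B = -7; the adjugate gives B⁻¹ = [[5/7, -1], [-1/7, 0]].
W = (N − S)B⁻¹ = [[-4, 3], [-4, -3]].

W = [[-4, 3], [-4, -3]]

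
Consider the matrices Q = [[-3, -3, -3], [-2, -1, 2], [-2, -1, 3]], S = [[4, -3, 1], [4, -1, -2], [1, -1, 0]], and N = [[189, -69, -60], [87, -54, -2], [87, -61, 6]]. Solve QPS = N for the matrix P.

P = [[-2, -4, 0], [-4, -5, -3], [2, -3, 4]]

Left-multiply by Q⁻¹ and right-multiply by S⁻¹: P = Q⁻¹NS⁻¹.
Q has determinant -3; Q⁻¹ = [[1/3, -4, 3], [-2/3, 5, -4], [0, -1, 1]].
det S = -5; the adjugate gives S⁻¹ = [[2/5, 1/5, -7/5], [2/5, 1/5, -12/5], [3/5, -1/5, -8/5]].
Q⁻¹N = [[-24, 10, 6], [-39, 20, 6], [0, -7, 8]].
P = (Q⁻¹N)S⁻¹ = [[-2, -4, 0], [-4, -5, -3], [2, -3, 4]].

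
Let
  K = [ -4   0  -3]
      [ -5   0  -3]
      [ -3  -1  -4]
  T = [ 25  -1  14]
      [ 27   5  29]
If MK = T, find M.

M = [[-2, -4, 1], [-3, 0, -5]]

K is on the right of M, so right-multiply by K⁻¹: M = TK⁻¹.
det K = -3; the adjugate gives K⁻¹ = [[1, -1, 0], [11/3, -7/3, -1], [-5/3, 4/3, 0]].
M = TK⁻¹ = [[25, -1, 14], [27, 5, 29]] · [[1, -1, 0], [11/3, -7/3, -1], [-5/3, 4/3, 0]] = [[-2, -4, 1], [-3, 0, -5]].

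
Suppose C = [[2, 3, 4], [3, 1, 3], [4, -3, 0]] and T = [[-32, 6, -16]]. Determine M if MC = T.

M = [[-4, 0, -6]]

C is on the right of M, so right-multiply by C⁻¹: M = TC⁻¹.
det C = 2, so C⁻¹ = [[9/2, -6, 5/2], [6, -8, 3], [-13/2, 9, -7/2]].
M = TC⁻¹ = [[-32, 6, -16]] · [[9/2, -6, 5/2], [6, -8, 3], [-13/2, 9, -7/2]] = [[-4, 0, -6]].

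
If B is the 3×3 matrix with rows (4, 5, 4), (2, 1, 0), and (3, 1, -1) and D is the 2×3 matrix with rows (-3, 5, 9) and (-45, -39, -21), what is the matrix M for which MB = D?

M = [[2, -4, -1], [-6, -6, -3]]

Right-multiplying both sides by B⁻¹ gives M = DB⁻¹.
det B = 2, so B⁻¹ = [[-1/2, 9/2, -2], [1, -8, 4], [-1/2, 11/2, -3]].
M = DB⁻¹ = [[-3, 5, 9], [-45, -39, -21]] · [[-1/2, 9/2, -2], [1, -8, 4], [-1/2, 11/2, -3]] = [[2, -4, -1], [-6, -6, -3]].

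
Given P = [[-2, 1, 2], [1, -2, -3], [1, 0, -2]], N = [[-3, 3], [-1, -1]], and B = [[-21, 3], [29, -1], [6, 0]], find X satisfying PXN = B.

X = [[-1, -1], [2, 5], [0, 1]]

X = P⁻¹BN⁻¹ (apply P⁻¹ on the left and N⁻¹ on the right).
det P = -5; the adjugate gives P⁻¹ = [[-4/5, -2/5, -1/5], [1/5, -2/5, 4/5], [-2/5, -1/5, -3/5]].
det N = 6; the adjugate gives N⁻¹ = [[-1/6, -1/2], [1/6, -1/2]].
P⁻¹B = [[4, -2], [-11, 1], [-1, -1]].
X = (P⁻¹B)N⁻¹ = [[-1, -1], [2, 5], [0, 1]].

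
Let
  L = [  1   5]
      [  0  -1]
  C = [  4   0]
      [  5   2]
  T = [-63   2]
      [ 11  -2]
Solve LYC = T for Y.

Y = [[3, -4], [-4, 1]]

Y = L⁻¹TC⁻¹ (apply L⁻¹ on the left and C⁻¹ on the right).
det L = -1; the adjugate gives L⁻¹ = [[1, 5], [0, -1]].
det C = 8; the adjugate gives C⁻¹ = [[1/4, 0], [-5/8, 1/2]].
L⁻¹T = [[-8, -8], [-11, 2]].
Y = (L⁻¹T)C⁻¹ = [[3, -4], [-4, 1]].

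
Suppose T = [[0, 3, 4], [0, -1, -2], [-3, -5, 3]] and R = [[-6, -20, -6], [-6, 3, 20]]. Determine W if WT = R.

W = [[-4, -2, 2], [6, 5, 2]]

Since T sits to the right of W, W = RT⁻¹.
det T = 6, so T⁻¹ = [[-13/6, -29/6, -1/3], [1, 2, 0], [-1/2, -3/2, 0]].
W = RT⁻¹ = [[-6, -20, -6], [-6, 3, 20]] · [[-13/6, -29/6, -1/3], [1, 2, 0], [-1/2, -3/2, 0]] = [[-4, -2, 2], [6, 5, 2]].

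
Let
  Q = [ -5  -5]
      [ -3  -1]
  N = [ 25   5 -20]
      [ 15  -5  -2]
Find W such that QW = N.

Since Q multiplies W on the left, W = Q⁻¹N.
Q has determinant -10; Q⁻¹ = [[1/10, -1/2], [-3/10, 1/2]].
W = Q⁻¹N = [[1/10, -1/2], [-3/10, 1/2]] · [[25, 5, -20], [15, -5, -2]] = [[-5, 3, -1], [0, -4, 5]].

W = [[-5, 3, -1], [0, -4, 5]]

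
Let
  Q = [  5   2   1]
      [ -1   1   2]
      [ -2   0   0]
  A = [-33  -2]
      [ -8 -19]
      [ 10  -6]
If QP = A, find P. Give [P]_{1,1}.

Since Q multiplies P on the left, P = Q⁻¹A.
Q has determinant -6; Q⁻¹ = [[0, 0, -1/2], [2/3, -1/3, 11/6], [-1/3, 2/3, -7/6]].
P = Q⁻¹A = [[0, 0, -1/2], [2/3, -1/3, 11/6], [-1/3, 2/3, -7/6]] · [[-33, -2], [-8, -19], [10, -6]] = [[-5, 3], [-1, -6], [-6, -5]].

-5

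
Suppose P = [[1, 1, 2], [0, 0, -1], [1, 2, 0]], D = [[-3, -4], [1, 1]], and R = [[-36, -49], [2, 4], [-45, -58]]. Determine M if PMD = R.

Left-multiply by P⁻¹ and right-multiply by D⁻¹: M = P⁻¹RD⁻¹.
P has determinant 1; P⁻¹ = [[2, 4, -1], [-1, -2, 1], [0, -1, 0]].
det D = 1, so D⁻¹ = [[1, 4], [-1, -3]].
P⁻¹R = [[-19, -24], [-13, -17], [-2, -4]].
M = (P⁻¹R)D⁻¹ = [[5, -4], [4, -1], [2, 4]].

M = [[5, -4], [4, -1], [2, 4]]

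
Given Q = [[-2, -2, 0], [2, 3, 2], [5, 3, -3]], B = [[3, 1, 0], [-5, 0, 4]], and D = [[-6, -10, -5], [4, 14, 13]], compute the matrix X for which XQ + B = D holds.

XQ = D − B = [[-9, -11, -5], [9, 14, 9]].
Right-multiplying both sides by Q⁻¹ gives X = (D − B)Q⁻¹.
Q has determinant -2; Q⁻¹ = [[15/2, 3, 2], [-8, -3, -2], [9/2, 2, 1]].
X = (D − B)Q⁻¹ = [[-2, -4, -1], [-4, 3, -1]].

X = [[-2, -4, -1], [-4, 3, -1]]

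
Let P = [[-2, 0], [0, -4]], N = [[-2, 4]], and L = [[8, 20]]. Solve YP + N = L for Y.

Y = [[-5, -4]]

YP = L − N = [[10, 16]].
Since P sits to the right of Y, Y = (L − N)P⁻¹.
det P = 8, so P⁻¹ = [[-1/2, 0], [0, -1/4]].
Y = (L − N)P⁻¹ = [[-5, -4]].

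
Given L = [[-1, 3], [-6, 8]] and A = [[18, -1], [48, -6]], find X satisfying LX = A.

Since L multiplies X on the left, X = L⁻¹A.
L has determinant 10; L⁻¹ = [[4/5, -3/10], [3/5, -1/10]].
X = L⁻¹A = [[4/5, -3/10], [3/5, -1/10]] · [[18, -1], [48, -6]] = [[0, 1], [6, 0]].

X = [[0, 1], [6, 0]]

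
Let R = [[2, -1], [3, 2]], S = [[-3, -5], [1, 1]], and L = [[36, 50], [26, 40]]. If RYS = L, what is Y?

Y = [[-3, 5], [1, -5]]

Y = R⁻¹LS⁻¹ (apply R⁻¹ on the left and S⁻¹ on the right).
R has determinant 7; R⁻¹ = [[2/7, 1/7], [-3/7, 2/7]].
S has determinant 2; S⁻¹ = [[1/2, 5/2], [-1/2, -3/2]].
R⁻¹L = [[14, 20], [-8, -10]].
Y = (R⁻¹L)S⁻¹ = [[-3, 5], [1, -5]].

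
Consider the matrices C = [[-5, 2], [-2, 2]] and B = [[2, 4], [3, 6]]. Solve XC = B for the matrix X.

Since C sits to the right of X, X = BC⁻¹.
det C = -6; the adjugate gives C⁻¹ = [[-1/3, 1/3], [-1/3, 5/6]].
X = BC⁻¹ = [[2, 4], [3, 6]] · [[-1/3, 1/3], [-1/3, 5/6]] = [[-2, 4], [-3, 6]].

X = [[-2, 4], [-3, 6]]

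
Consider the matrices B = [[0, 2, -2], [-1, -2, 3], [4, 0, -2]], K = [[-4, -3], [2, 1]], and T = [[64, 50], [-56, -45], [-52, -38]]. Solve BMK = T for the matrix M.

Left-multiply by B⁻¹ and right-multiply by K⁻¹: M = B⁻¹TK⁻¹.
B has determinant 4; B⁻¹ = [[1, 1, 1/2], [5/2, 2, 1/2], [2, 2, 1/2]].
det K = 2, so K⁻¹ = [[1/2, 3/2], [-1, -2]].
B⁻¹T = [[-18, -14], [22, 16], [-10, -9]].
M = (B⁻¹T)K⁻¹ = [[5, 1], [-5, 1], [4, 3]].

M = [[5, 1], [-5, 1], [4, 3]]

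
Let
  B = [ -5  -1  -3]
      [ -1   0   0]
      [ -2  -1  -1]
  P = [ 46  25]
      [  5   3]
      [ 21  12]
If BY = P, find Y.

B is on the left of Y, so left-multiply by B⁻¹: Y = B⁻¹P.
det B = -2, so B⁻¹ = [[0, -1, 0], [1/2, 1/2, -3/2], [-1/2, 3/2, 1/2]].
Y = B⁻¹P = [[0, -1, 0], [1/2, 1/2, -3/2], [-1/2, 3/2, 1/2]] · [[46, 25], [5, 3], [21, 12]] = [[-5, -3], [-6, -4], [-5, -2]].

Y = [[-5, -3], [-6, -4], [-5, -2]]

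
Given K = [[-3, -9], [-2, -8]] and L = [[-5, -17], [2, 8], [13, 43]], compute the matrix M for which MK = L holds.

K is on the right of M, so right-multiply by K⁻¹: M = LK⁻¹.
det K = 6, so K⁻¹ = [[-4/3, 3/2], [1/3, -1/2]].
M = LK⁻¹ = [[-5, -17], [2, 8], [13, 43]] · [[-4/3, 3/2], [1/3, -1/2]] = [[1, 1], [0, -1], [-3, -2]].

M = [[1, 1], [0, -1], [-3, -2]]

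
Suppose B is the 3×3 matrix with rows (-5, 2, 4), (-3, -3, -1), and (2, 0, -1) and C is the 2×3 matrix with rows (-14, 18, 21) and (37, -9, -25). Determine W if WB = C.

W = [[6, -2, 5], [-6, -1, 2]]

Since B sits to the right of W, W = CB⁻¹.
det B = -1; the adjugate gives B⁻¹ = [[-3, -2, -10], [5, 3, 17], [-6, -4, -21]].
W = CB⁻¹ = [[-14, 18, 21], [37, -9, -25]] · [[-3, -2, -10], [5, 3, 17], [-6, -4, -21]] = [[6, -2, 5], [-6, -1, 2]].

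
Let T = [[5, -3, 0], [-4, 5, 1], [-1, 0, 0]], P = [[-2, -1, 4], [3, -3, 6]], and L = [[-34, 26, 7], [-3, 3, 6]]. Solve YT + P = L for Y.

Y = [[-4, 3, 0], [-2, 0, -4]]

YT = L − P = [[-32, 27, 3], [-6, 6, 0]].
Since T sits to the right of Y, Y = (L − P)T⁻¹.
det T = 3, so T⁻¹ = [[0, 0, -1], [-1/3, 0, -5/3], [5/3, 1, 13/3]].
Y = (L − P)T⁻¹ = [[-4, 3, 0], [-2, 0, -4]].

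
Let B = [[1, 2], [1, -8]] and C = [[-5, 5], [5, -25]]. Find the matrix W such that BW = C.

B is on the left of W, so left-multiply by B⁻¹: W = B⁻¹C.
B has determinant -10; B⁻¹ = [[4/5, 1/5], [1/10, -1/10]].
W = B⁻¹C = [[4/5, 1/5], [1/10, -1/10]] · [[-5, 5], [5, -25]] = [[-3, -1], [-1, 3]].

W = [[-3, -1], [-1, 3]]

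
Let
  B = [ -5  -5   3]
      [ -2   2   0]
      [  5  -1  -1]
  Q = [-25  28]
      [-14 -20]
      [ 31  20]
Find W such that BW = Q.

Since B multiplies W on the left, W = B⁻¹Q.
det B = -4, so B⁻¹ = [[1/2, 2, 3/2], [1/2, 5/2, 3/2], [2, 15/2, 5]].
W = B⁻¹Q = [[1/2, 2, 3/2], [1/2, 5/2, 3/2], [2, 15/2, 5]] · [[-25, 28], [-14, -20], [31, 20]] = [[6, 4], [-1, -6], [0, 6]].

W = [[6, 4], [-1, -6], [0, 6]]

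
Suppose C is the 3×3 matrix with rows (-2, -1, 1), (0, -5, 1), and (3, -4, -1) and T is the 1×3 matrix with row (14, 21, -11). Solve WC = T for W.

C is on the right of W, so right-multiply by C⁻¹: W = TC⁻¹.
det C = -6; the adjugate gives C⁻¹ = [[-3/2, 5/6, -2/3], [-1/2, 1/6, -1/3], [-5/2, 11/6, -5/3]].
W = TC⁻¹ = [[14, 21, -11]] · [[-3/2, 5/6, -2/3], [-1/2, 1/6, -1/3], [-5/2, 11/6, -5/3]] = [[-4, -5, 2]].

W = [[-4, -5, 2]]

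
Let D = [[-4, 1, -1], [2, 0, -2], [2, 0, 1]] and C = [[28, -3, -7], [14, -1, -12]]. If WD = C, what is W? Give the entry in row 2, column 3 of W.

Since D sits to the right of W, W = CD⁻¹.
det D = -6, so D⁻¹ = [[0, 1/6, 1/3], [1, 1/3, 5/3], [0, -1/3, 1/3]].
W = CD⁻¹ = [[28, -3, -7], [14, -1, -12]] · [[0, 1/6, 1/3], [1, 1/3, 5/3], [0, -1/3, 1/3]] = [[-3, 6, 2], [-1, 6, -1]].

-1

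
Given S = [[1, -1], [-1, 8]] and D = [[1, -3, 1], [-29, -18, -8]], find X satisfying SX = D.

X = [[-3, -6, 0], [-4, -3, -1]]

Left-multiplying both sides by S⁻¹ gives X = S⁻¹D.
det S = 7, so S⁻¹ = [[8/7, 1/7], [1/7, 1/7]].
X = S⁻¹D = [[8/7, 1/7], [1/7, 1/7]] · [[1, -3, 1], [-29, -18, -8]] = [[-3, -6, 0], [-4, -3, -1]].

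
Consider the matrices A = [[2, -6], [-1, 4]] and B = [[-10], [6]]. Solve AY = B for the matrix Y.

Since A multiplies Y on the left, Y = A⁻¹B.
det A = 2; the adjugate gives A⁻¹ = [[2, 3], [1/2, 1]].
Y = A⁻¹B = [[2, 3], [1/2, 1]] · [[-10], [6]] = [[-2], [1]].

Y = [[-2], [1]]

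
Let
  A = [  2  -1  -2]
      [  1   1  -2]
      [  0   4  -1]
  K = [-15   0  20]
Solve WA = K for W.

W = [[-5, -5, 0]]

A is on the right of W, so right-multiply by A⁻¹: W = KA⁻¹.
det A = 5; the adjugate gives A⁻¹ = [[7/5, -9/5, 4/5], [1/5, -2/5, 2/5], [4/5, -8/5, 3/5]].
W = KA⁻¹ = [[-15, 0, 20]] · [[7/5, -9/5, 4/5], [1/5, -2/5, 2/5], [4/5, -8/5, 3/5]] = [[-5, -5, 0]].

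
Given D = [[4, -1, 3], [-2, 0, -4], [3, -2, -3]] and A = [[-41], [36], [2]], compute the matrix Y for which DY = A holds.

D is on the left of Y, so left-multiply by D⁻¹: Y = D⁻¹A.
det D = -2, so D⁻¹ = [[4, 9/2, -2], [9, 21/2, -5], [-2, -5/2, 1]].
Y = D⁻¹A = [[4, 9/2, -2], [9, 21/2, -5], [-2, -5/2, 1]] · [[-41], [36], [2]] = [[-6], [-1], [-6]].

Y = [[-6], [-1], [-6]]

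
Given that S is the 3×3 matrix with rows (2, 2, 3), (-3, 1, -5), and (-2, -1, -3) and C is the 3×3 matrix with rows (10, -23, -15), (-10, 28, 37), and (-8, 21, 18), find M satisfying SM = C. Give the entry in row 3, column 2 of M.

-3

Left-multiplying both sides by S⁻¹ gives M = S⁻¹C.
S has determinant 1; S⁻¹ = [[-8, 3, -13], [1, 0, 1], [5, -2, 8]].
M = S⁻¹C = [[-8, 3, -13], [1, 0, 1], [5, -2, 8]] · [[10, -23, -15], [-10, 28, 37], [-8, 21, 18]] = [[-6, -5, -3], [2, -2, 3], [6, -3, -5]].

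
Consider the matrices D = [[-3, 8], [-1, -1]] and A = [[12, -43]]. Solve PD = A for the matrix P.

P = [[-5, 3]]

Right-multiplying both sides by D⁻¹ gives P = AD⁻¹.
det D = 11; the adjugate gives D⁻¹ = [[-1/11, -8/11], [1/11, -3/11]].
P = AD⁻¹ = [[12, -43]] · [[-1/11, -8/11], [1/11, -3/11]] = [[-5, 3]].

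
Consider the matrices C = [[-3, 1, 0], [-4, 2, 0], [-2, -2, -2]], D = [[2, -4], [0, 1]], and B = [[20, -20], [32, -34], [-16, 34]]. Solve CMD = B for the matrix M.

M = C⁻¹BD⁻¹ (apply C⁻¹ on the left and D⁻¹ on the right).
det C = 4, so C⁻¹ = [[-1, 1/2, 0], [-2, 3/2, 0], [3, -2, -1/2]].
det D = 2, so D⁻¹ = [[1/2, 2], [0, 1]].
C⁻¹B = [[-4, 3], [8, -11], [4, -9]].
M = (C⁻¹B)D⁻¹ = [[-2, -5], [4, 5], [2, -1]].

M = [[-2, -5], [4, 5], [2, -1]]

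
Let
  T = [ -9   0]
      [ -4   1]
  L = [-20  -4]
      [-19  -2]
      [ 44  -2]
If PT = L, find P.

T is on the right of P, so right-multiply by T⁻¹: P = LT⁻¹.
det T = -9, so T⁻¹ = [[-1/9, 0], [-4/9, 1]].
P = LT⁻¹ = [[-20, -4], [-19, -2], [44, -2]] · [[-1/9, 0], [-4/9, 1]] = [[4, -4], [3, -2], [-4, -2]].

P = [[4, -4], [3, -2], [-4, -2]]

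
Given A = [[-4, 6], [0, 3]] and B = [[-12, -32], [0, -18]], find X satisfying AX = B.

Left-multiplying both sides by A⁻¹ gives X = A⁻¹B.
A has determinant -12; A⁻¹ = [[-1/4, 1/2], [0, 1/3]].
X = A⁻¹B = [[-1/4, 1/2], [0, 1/3]] · [[-12, -32], [0, -18]] = [[3, -1], [0, -6]].

X = [[3, -1], [0, -6]]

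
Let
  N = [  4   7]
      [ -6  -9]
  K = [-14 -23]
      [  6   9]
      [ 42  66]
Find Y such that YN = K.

N is on the right of Y, so right-multiply by N⁻¹: Y = KN⁻¹.
N has determinant 6; N⁻¹ = [[-3/2, -7/6], [1, 2/3]].
Y = KN⁻¹ = [[-14, -23], [6, 9], [42, 66]] · [[-3/2, -7/6], [1, 2/3]] = [[-2, 1], [0, -1], [3, -5]].

Y = [[-2, 1], [0, -1], [3, -5]]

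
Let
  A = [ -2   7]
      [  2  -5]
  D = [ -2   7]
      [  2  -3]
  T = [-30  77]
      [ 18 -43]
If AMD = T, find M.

M = [[3, 0], [2, -1]]

M = A⁻¹TD⁻¹ (apply A⁻¹ on the left and D⁻¹ on the right).
det A = -4; the adjugate gives A⁻¹ = [[5/4, 7/4], [1/2, 1/2]].
det D = -8; the adjugate gives D⁻¹ = [[3/8, 7/8], [1/4, 1/4]].
A⁻¹T = [[-6, 21], [-6, 17]].
M = (A⁻¹T)D⁻¹ = [[3, 0], [2, -1]].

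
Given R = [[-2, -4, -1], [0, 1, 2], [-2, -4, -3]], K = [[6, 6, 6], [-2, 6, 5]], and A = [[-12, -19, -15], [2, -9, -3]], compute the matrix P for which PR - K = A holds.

PR = A + K = [[-6, -13, -9], [0, -3, 2]].
Since R sits to the right of P, P = (A + K)R⁻¹.
det R = 4, so R⁻¹ = [[5/4, -2, -7/4], [-1, 1, 1], [1/2, 0, -1/2]].
P = (A + K)R⁻¹ = [[1, -1, 2], [4, -3, -4]].

P = [[1, -1, 2], [4, -3, -4]]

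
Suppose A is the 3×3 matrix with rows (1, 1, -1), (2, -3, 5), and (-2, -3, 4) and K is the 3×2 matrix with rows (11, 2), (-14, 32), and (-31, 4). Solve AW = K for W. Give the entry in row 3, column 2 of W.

4

A is on the left of W, so left-multiply by A⁻¹: W = A⁻¹K.
det A = -3, so A⁻¹ = [[-1, 1/3, -2/3], [6, -2/3, 7/3], [4, -1/3, 5/3]].
W = A⁻¹K = [[-1, 1/3, -2/3], [6, -2/3, 7/3], [4, -1/3, 5/3]] · [[11, 2], [-14, 32], [-31, 4]] = [[5, 6], [3, 0], [-3, 4]].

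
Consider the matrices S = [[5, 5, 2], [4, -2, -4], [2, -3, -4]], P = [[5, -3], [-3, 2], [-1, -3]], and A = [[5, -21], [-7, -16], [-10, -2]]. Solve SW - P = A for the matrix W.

SW = A + P = [[10, -24], [-10, -14], [-11, -5]].
Left-multiplying both sides by S⁻¹ gives W = S⁻¹(A + P).
S has determinant 4; S⁻¹ = [[-1, 7/2, -4], [2, -6, 7], [-2, 25/4, -15/2]].
W = S⁻¹(A + P) = [[-1, -5], [3, 1], [0, -2]].

W = [[-1, -5], [3, 1], [0, -2]]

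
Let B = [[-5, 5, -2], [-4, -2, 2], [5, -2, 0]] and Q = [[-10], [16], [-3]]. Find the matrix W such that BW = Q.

Since B multiplies W on the left, W = B⁻¹Q.
det B = -6, so B⁻¹ = [[-2/3, -2/3, -1], [-5/3, -5/3, -3], [-3, -5/2, -5]].
W = B⁻¹Q = [[-2/3, -2/3, -1], [-5/3, -5/3, -3], [-3, -5/2, -5]] · [[-10], [16], [-3]] = [[-1], [-1], [5]].

W = [[-1], [-1], [5]]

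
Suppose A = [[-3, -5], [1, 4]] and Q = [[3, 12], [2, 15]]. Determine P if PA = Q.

A is on the right of P, so right-multiply by A⁻¹: P = QA⁻¹.
det A = -7, so A⁻¹ = [[-4/7, -5/7], [1/7, 3/7]].
P = QA⁻¹ = [[3, 12], [2, 15]] · [[-4/7, -5/7], [1/7, 3/7]] = [[0, 3], [1, 5]].

P = [[0, 3], [1, 5]]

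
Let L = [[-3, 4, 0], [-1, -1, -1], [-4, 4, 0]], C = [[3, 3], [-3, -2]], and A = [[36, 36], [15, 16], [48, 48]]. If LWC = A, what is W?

Left-multiply by L⁻¹ and right-multiply by C⁻¹: W = L⁻¹AC⁻¹.
det L = 4; the adjugate gives L⁻¹ = [[1, 0, -1], [1, 0, -3/4], [-2, -1, 7/4]].
det C = 3; the adjugate gives C⁻¹ = [[-2/3, -1], [1, 1]].
L⁻¹A = [[-12, -12], [0, 0], [-3, -4]].
W = (L⁻¹A)C⁻¹ = [[-4, 0], [0, 0], [-2, -1]].

W = [[-4, 0], [0, 0], [-2, -1]]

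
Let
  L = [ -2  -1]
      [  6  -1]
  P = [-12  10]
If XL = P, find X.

X = [[-6, -4]]

L is on the right of X, so right-multiply by L⁻¹: X = PL⁻¹.
det L = 8; the adjugate gives L⁻¹ = [[-1/8, 1/8], [-3/4, -1/4]].
X = PL⁻¹ = [[-12, 10]] · [[-1/8, 1/8], [-3/4, -1/4]] = [[-6, -4]].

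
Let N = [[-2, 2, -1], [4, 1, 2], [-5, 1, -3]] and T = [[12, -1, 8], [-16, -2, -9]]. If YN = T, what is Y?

Y = [[2, -1, -4], [-1, -2, 2]]

Since N sits to the right of Y, Y = TN⁻¹.
N has determinant 5; N⁻¹ = [[-1, 1, 1], [2/5, 1/5, 0], [9/5, -8/5, -2]].
Y = TN⁻¹ = [[12, -1, 8], [-16, -2, -9]] · [[-1, 1, 1], [2/5, 1/5, 0], [9/5, -8/5, -2]] = [[2, -1, -4], [-1, -2, 2]].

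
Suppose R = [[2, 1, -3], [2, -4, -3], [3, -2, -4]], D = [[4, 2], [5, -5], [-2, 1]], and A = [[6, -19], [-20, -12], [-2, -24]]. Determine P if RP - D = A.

RP = A + D = [[10, -17], [-15, -17], [-4, -23]].
Since R multiplies P on the left, P = R⁻¹(A + D).
det R = -5; the adjugate gives R⁻¹ = [[-2, -2, 3], [1/5, -1/5, 0], [-8/5, -7/5, 2]].
P = R⁻¹(A + D) = [[-2, -1], [5, 0], [-3, 5]].

P = [[-2, -1], [5, 0], [-3, 5]]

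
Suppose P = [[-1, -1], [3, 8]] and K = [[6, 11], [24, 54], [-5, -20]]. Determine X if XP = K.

P is on the right of X, so right-multiply by P⁻¹: X = KP⁻¹.
P has determinant -5; P⁻¹ = [[-8/5, -1/5], [3/5, 1/5]].
X = KP⁻¹ = [[6, 11], [24, 54], [-5, -20]] · [[-8/5, -1/5], [3/5, 1/5]] = [[-3, 1], [-6, 6], [-4, -3]].

X = [[-3, 1], [-6, 6], [-4, -3]]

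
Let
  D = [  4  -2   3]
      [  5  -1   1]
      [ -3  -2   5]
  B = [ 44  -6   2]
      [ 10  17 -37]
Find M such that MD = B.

Right-multiplying both sides by D⁻¹ gives M = BD⁻¹.
D has determinant 5; D⁻¹ = [[-3/5, 4/5, 1/5], [-28/5, 29/5, 11/5], [-13/5, 14/5, 6/5]].
M = BD⁻¹ = [[44, -6, 2], [10, 17, -37]] · [[-3/5, 4/5, 1/5], [-28/5, 29/5, 11/5], [-13/5, 14/5, 6/5]] = [[2, 6, -2], [-5, 3, -5]].

M = [[2, 6, -2], [-5, 3, -5]]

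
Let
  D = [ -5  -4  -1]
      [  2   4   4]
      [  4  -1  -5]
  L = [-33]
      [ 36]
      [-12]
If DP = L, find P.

D is on the left of P, so left-multiply by D⁻¹: P = D⁻¹L.
det D = -6; the adjugate gives D⁻¹ = [[8/3, 19/6, 2], [-13/3, -29/6, -3], [3, 7/2, 2]].
P = D⁻¹L = [[8/3, 19/6, 2], [-13/3, -29/6, -3], [3, 7/2, 2]] · [[-33], [36], [-12]] = [[2], [5], [3]].

P = [[2], [5], [3]]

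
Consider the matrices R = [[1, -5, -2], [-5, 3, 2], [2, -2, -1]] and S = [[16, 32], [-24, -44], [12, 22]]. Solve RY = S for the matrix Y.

R is on the left of Y, so left-multiply by R⁻¹: Y = R⁻¹S.
det R = -2; the adjugate gives R⁻¹ = [[-1/2, 1/2, 2], [1/2, -3/2, -4], [-2, 4, 11]].
Y = R⁻¹S = [[-1/2, 1/2, 2], [1/2, -3/2, -4], [-2, 4, 11]] · [[16, 32], [-24, -44], [12, 22]] = [[4, 6], [-4, -6], [4, 2]].

Y = [[4, 6], [-4, -6], [4, 2]]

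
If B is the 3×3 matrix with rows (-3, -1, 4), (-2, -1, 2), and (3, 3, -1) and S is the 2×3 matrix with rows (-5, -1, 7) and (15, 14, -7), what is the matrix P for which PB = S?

P = [[0, 4, 1], [-2, 3, 5]]

Since B sits to the right of P, P = SB⁻¹.
det B = -1, so B⁻¹ = [[5, -11, -2], [-4, 9, 2], [3, -6, -1]].
P = SB⁻¹ = [[-5, -1, 7], [15, 14, -7]] · [[5, -11, -2], [-4, 9, 2], [3, -6, -1]] = [[0, 4, 1], [-2, 3, 5]].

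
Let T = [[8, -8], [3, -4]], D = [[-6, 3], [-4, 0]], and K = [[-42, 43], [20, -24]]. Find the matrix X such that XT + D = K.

X = [[-3, -4], [3, 0]]

XT = K − D = [[-36, 40], [24, -24]].
Right-multiplying both sides by T⁻¹ gives X = (K − D)T⁻¹.
det T = -8, so T⁻¹ = [[1/2, -1], [3/8, -1]].
X = (K − D)T⁻¹ = [[-3, -4], [3, 0]].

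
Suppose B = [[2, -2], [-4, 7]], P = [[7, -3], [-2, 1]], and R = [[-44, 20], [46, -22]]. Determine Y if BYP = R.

Y = [[-4, 4], [-2, 0]]

Y = B⁻¹RP⁻¹ (apply B⁻¹ on the left and P⁻¹ on the right).
det B = 6; the adjugate gives B⁻¹ = [[7/6, 1/3], [2/3, 1/3]].
det P = 1, so P⁻¹ = [[1, 3], [2, 7]].
B⁻¹R = [[-36, 16], [-14, 6]].
Y = (B⁻¹R)P⁻¹ = [[-4, 4], [-2, 0]].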